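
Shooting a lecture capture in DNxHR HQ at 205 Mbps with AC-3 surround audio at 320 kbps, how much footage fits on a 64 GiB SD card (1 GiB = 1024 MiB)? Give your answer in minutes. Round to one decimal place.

44.6 minutes

Audio: 320 kbps = 0.320 Mbps.
Total bitrate: 205 + 0.320 = 205.320 Mbps.
Capacity: 64 GiB = 549,756 Mb.
Recording time: 549,756 / 205.320 = 2,678 s ≈ 44.6 minutes.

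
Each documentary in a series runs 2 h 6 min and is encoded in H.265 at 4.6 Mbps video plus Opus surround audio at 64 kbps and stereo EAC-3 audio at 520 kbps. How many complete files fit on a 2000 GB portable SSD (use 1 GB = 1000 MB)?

2 h 6 min = 126 min = 7560 s
Audio total: 64 + 520 = 584 kbps = 0.584 Mbps.
Total bitrate: 5.184 Mbps.
Per item: 5.184 Mbps × 7560 s = 39,191 Mb = 4,899 MB.
Capacity: 2000 GB = 16,000,000 Mb; 408.26 items → 408 complete.

408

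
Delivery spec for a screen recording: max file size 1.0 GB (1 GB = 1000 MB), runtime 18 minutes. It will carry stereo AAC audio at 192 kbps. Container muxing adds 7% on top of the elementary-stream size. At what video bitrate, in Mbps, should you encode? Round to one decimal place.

6.7 Mbps

Budget: 1.0 GB = 8000.0 Mb.
Stream payload after overhead: 8000.0 / 1.07 = 7476.6 Mb.
18 min = 1080 s
Total bitrate budget: 7476.6 Mb / 1080 s = 6.923 Mbps.
Audio: 192 kbps = 0.192 Mbps.
Video: 6.923 − 0.192 = 6.731 Mbps.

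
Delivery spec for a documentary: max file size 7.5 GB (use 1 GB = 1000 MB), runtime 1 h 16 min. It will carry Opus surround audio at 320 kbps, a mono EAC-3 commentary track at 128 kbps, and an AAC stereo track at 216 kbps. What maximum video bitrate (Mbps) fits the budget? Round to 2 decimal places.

12.49 Mbps

Budget: 7.5 GB = 60000.0 Mb.
1 h 16 min = 76 min = 4560 s
Total bitrate budget: 60000.0 Mb / 4560 s = 13.158 Mbps.
Audio total: 320 + 128 + 216 = 664 kbps = 0.664 Mbps.
Video: 13.158 − 0.664 = 12.494 Mbps.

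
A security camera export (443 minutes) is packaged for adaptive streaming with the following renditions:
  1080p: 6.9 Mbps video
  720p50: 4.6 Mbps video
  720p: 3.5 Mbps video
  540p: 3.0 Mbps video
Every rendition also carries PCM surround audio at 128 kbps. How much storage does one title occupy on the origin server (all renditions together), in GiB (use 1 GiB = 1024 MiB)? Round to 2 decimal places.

443 min = 26580 s
Audio: 128 kbps = 0.128 Mbps.
Sum of rendition bitrates: (6.9+0.128) + (4.6+0.128) + (3.5+0.128) + (3.0+0.128) = 18.512 Mbps.
× 26580 s = 492,049 Mb = 61,506 MB = 57.28 GiB.

57.28 GiB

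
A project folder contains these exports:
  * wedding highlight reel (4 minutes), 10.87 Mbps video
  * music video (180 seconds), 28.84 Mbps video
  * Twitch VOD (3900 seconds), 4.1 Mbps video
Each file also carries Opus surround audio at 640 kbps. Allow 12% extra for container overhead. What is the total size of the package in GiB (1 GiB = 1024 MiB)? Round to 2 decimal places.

Audio: 640 kbps = 0.640 Mbps.
wedding highlight reel: 11.510 Mbps × 240 s × 1.12 = 3093.9 Mb
music video: 29.480 Mbps × 180 s × 1.12 = 5943.2 Mb
Twitch VOD: 4.740 Mbps × 3900 s × 1.12 = 20704.3 Mb
Total: 29741.4 Mb = 3717.7 MB.
= 3.462 GiB.

3.46 GiB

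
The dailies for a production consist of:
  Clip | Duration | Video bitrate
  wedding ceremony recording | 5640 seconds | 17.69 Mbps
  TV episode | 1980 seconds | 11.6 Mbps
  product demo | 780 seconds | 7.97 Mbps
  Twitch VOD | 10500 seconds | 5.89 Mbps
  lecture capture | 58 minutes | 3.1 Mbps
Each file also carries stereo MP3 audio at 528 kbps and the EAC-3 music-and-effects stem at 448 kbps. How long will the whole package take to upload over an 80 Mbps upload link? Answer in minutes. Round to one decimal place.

Audio total: 528 + 448 = 976 kbps = 0.976 Mbps.
wedding ceremony recording: 18.666 Mbps × 5640 s = 105276.2 Mb
TV episode: 12.576 Mbps × 1980 s = 24900.5 Mb
product demo: 8.946 Mbps × 780 s = 6977.9 Mb
Twitch VOD: 6.866 Mbps × 10500 s = 72093.0 Mb
lecture capture: 4.076 Mbps × 3480 s = 14184.5 Mb
Total: 223432.1 Mb = 27929.0 MB.
At 80 Mbps: 223432.1 / 80 = 2793 s ≈ 46.5 minutes.

46.5 minutes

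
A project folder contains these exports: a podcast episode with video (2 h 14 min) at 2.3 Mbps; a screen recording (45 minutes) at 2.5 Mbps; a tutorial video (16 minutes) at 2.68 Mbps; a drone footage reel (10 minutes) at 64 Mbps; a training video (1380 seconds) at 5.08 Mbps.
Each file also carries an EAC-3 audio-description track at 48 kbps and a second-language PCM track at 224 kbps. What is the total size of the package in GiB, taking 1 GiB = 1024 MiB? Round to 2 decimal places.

Audio total: 48 + 224 = 272 kbps = 0.272 Mbps.
podcast episode with video: 2.572 Mbps × 8040 s = 20678.9 Mb
screen recording: 2.772 Mbps × 2700 s = 7484.4 Mb
tutorial video: 2.952 Mbps × 960 s = 2833.9 Mb
drone footage reel: 64.272 Mbps × 600 s = 38563.2 Mb
training video: 5.352 Mbps × 1380 s = 7385.8 Mb
Total: 76946.2 Mb = 9618.3 MB.
= 8.958 GiB.

8.96 GiB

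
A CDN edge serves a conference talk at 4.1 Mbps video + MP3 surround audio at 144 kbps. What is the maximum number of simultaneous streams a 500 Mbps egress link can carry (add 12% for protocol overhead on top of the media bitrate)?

105

Audio: 144 kbps = 0.144 Mbps.
Per-viewer media rate: 4.244 Mbps.
On the wire with 12% overhead: 4.753 Mbps.
500 Mbps = 500.0 Mbps; 500.0 / 4.753 = 105.19 → 105 viewers.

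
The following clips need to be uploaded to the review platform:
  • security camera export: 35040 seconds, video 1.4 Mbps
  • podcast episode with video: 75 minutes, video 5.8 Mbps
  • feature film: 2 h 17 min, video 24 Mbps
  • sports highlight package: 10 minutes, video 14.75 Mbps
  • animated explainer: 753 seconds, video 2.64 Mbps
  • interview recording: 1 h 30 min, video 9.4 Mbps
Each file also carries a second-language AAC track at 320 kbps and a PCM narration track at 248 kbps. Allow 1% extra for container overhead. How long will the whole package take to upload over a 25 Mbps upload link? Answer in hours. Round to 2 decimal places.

Audio total: 320 + 248 = 568 kbps = 0.568 Mbps.
security camera export: 1.968 Mbps × 35040 s × 1.01 = 69648.3 Mb
podcast episode with video: 6.368 Mbps × 4500 s × 1.01 = 28942.6 Mb
feature film: 24.568 Mbps × 8220 s × 1.01 = 203968.4 Mb
sports highlight package: 15.318 Mbps × 600 s × 1.01 = 9282.7 Mb
animated explainer: 3.208 Mbps × 753 s × 1.01 = 2439.8 Mb
interview recording: 9.968 Mbps × 5400 s × 1.01 = 54365.5 Mb
Total: 368647.3 Mb = 46080.9 MB.
At 25 Mbps: 368647.3 / 25 = 14746 s ≈ 4.1 hours.

4.10 hours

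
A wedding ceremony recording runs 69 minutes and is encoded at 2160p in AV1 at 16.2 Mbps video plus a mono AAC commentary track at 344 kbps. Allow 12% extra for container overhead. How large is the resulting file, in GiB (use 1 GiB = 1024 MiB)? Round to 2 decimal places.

8.93 GiB

69 min = 4140 s
Audio: 344 kbps = 0.344 Mbps.
Total bitrate: 16.2 + 0.344 = 16.544 Mbps.
Stream data: 16.544 Mbps × 4140 s = 68492.2 Mb.
With 12% container overhead: ×1.12.
76,711 Mb = 9,588,902,400 bytes ÷ 1,073,741,824 = 8.930 GiB.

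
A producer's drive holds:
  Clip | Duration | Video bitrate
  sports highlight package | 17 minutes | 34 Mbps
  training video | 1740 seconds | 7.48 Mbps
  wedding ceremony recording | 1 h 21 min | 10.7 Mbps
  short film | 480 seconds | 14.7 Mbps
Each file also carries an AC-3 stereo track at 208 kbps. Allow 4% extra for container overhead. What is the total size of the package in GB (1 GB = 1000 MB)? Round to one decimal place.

Audio: 208 kbps = 0.208 Mbps.
sports highlight package: 34.208 Mbps × 1020 s × 1.04 = 36287.8 Mb
training video: 7.688 Mbps × 1740 s × 1.04 = 13912.2 Mb
wedding ceremony recording: 10.908 Mbps × 4860 s × 1.04 = 55133.4 Mb
short film: 14.908 Mbps × 480 s × 1.04 = 7442.1 Mb
Total: 112775.5 Mb = 14096.9 MB.
= 14.10 GB.

14.1 GB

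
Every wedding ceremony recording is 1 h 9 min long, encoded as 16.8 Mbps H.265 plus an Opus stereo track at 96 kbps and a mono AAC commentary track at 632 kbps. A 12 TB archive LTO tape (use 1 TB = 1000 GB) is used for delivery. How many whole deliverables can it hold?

1 h 9 min = 69 min = 4140 s
Audio total: 96 + 632 = 728 kbps = 0.728 Mbps.
Total bitrate: 17.528 Mbps.
Per item: 17.528 Mbps × 4140 s = 72,566 Mb = 9,071 MB.
Capacity: 12 TB = 96,000,000 Mb; 1322.94 items → 1322 complete.

1322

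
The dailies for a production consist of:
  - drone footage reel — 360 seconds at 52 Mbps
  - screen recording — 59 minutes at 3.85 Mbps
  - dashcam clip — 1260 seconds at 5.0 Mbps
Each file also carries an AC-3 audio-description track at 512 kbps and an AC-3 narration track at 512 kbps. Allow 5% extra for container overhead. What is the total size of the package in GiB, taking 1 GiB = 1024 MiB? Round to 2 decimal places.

Audio total: 512 + 512 = 1024 kbps = 1.024 Mbps.
drone footage reel: 53.024 Mbps × 360 s × 1.05 = 20043.1 Mb
screen recording: 4.874 Mbps × 3540 s × 1.05 = 18116.7 Mb
dashcam clip: 6.024 Mbps × 1260 s × 1.05 = 7969.8 Mb
Total: 46129.5 Mb = 5766.2 MB.
= 5.370 GiB.

5.37 GiB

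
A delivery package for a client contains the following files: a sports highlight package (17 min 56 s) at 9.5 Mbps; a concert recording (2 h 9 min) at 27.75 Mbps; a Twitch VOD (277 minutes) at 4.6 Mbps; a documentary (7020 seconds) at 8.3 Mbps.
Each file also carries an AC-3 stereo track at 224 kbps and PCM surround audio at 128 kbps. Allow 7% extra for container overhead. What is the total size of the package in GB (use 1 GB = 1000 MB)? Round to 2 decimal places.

49.64 GB

Audio total: 224 + 128 = 352 kbps = 0.352 Mbps.
sports highlight package: 9.852 Mbps × 1076 s × 1.07 = 11342.8 Mb
concert recording: 28.102 Mbps × 7740 s × 1.07 = 232735.1 Mb
Twitch VOD: 4.952 Mbps × 16620 s × 1.07 = 88063.4 Mb
documentary: 8.652 Mbps × 7020 s × 1.07 = 64988.6 Mb
Total: 397130.0 Mb = 49641.2 MB.
= 49.64 GB.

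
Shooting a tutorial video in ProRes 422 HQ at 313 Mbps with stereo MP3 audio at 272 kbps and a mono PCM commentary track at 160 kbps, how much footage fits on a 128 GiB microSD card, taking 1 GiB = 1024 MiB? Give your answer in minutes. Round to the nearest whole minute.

Audio total: 272 + 160 = 432 kbps = 0.432 Mbps.
Total bitrate: 313 + 0.432 = 313.432 Mbps.
Capacity: 128 GiB = 1,099,512 Mb.
Recording time: 1,099,512 / 313.432 = 3,508 s ≈ 58.5 minutes.

58 minutes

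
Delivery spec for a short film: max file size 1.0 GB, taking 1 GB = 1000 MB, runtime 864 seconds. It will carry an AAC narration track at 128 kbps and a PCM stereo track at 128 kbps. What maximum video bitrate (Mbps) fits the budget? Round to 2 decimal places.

9.00 Mbps

Budget: 1.0 GB = 8000.0 Mb.
Total bitrate budget: 8000.0 Mb / 864 s = 9.259 Mbps.
Audio total: 128 + 128 = 256 kbps = 0.256 Mbps.
Video: 9.259 − 0.256 = 9.003 Mbps.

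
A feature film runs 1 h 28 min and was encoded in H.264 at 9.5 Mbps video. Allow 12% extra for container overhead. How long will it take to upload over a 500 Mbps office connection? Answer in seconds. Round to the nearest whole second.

112 seconds

1 h 28 min = 88 min = 5280 s
File: 9.500 Mbps × 5280 s = 50160.0 Mb.
With 12% container overhead: ×1.12. → 56179.2 Mb.
At 500 Mbps: 56179.2 / 500 = 112.4 s ≈ 112 seconds.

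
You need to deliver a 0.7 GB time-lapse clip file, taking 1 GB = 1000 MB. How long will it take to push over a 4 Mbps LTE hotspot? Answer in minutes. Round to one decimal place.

File: 0.7 GB = 5600.0 Mb.
At 4 Mbps: 5600.0 / 4 = 1400.0 s ≈ 23.3 minutes.

23.3 minutes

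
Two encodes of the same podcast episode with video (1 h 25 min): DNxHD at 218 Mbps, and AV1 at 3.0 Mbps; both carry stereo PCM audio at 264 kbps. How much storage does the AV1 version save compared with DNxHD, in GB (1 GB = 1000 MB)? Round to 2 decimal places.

137.06 GB

1 h 25 min = 85 min = 5100 s
Audio: 264 kbps = 0.264 Mbps.
DNxHD: 218.264 Mbps × 5100 s = 1113146.4 Mb = 139.143 GB.
AV1: 3.264 Mbps × 5100 s = 16646.4 Mb = 2.081 GB.
Saving: 139.143 − 2.081 = 137.062 GB.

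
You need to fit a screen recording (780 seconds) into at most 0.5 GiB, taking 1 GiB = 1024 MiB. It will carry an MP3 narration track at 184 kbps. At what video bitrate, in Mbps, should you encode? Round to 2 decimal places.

Budget: 0.5 GiB = 4295.0 Mb.
Total bitrate budget: 4295.0 Mb / 780 s = 5.506 Mbps.
Audio: 184 kbps = 0.184 Mbps.
Video: 5.506 − 0.184 = 5.322 Mbps.

5.32 Mbps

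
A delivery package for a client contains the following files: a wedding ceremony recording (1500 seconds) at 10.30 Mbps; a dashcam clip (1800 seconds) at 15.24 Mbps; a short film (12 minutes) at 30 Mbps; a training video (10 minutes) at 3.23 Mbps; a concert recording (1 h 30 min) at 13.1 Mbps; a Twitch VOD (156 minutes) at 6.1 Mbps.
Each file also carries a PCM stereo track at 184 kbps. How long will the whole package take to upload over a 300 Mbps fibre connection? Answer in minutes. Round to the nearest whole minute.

11 minutes

Audio: 184 kbps = 0.184 Mbps.
wedding ceremony recording: 10.484 Mbps × 1500 s = 15726.0 Mb
dashcam clip: 15.424 Mbps × 1800 s = 27763.2 Mb
short film: 30.184 Mbps × 720 s = 21732.5 Mb
training video: 3.414 Mbps × 600 s = 2048.4 Mb
concert recording: 13.284 Mbps × 5400 s = 71733.6 Mb
Twitch VOD: 6.284 Mbps × 9360 s = 58818.2 Mb
Total: 197821.9 Mb = 24727.7 MB.
At 300 Mbps: 197821.9 / 300 = 659 s ≈ 11 minutes.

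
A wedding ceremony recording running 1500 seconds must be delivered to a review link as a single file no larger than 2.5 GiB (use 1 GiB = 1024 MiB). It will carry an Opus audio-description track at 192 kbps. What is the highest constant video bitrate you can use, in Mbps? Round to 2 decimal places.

14.12 Mbps

Budget: 2.5 GiB = 21474.8 Mb.
Total bitrate budget: 21474.8 Mb / 1500 s = 14.317 Mbps.
Audio: 192 kbps = 0.192 Mbps.
Video: 14.317 − 0.192 = 14.125 Mbps.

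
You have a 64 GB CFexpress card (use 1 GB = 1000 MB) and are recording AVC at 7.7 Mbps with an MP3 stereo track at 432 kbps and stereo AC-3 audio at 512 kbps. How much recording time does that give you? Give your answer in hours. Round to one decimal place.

Audio total: 432 + 512 = 944 kbps = 0.944 Mbps.
Total bitrate: 7.7 + 0.944 = 8.644 Mbps.
Capacity: 64 GB = 512,000 Mb.
Recording time: 512,000 / 8.644 = 59,232 s ≈ 16.5 hours.

16.5 hours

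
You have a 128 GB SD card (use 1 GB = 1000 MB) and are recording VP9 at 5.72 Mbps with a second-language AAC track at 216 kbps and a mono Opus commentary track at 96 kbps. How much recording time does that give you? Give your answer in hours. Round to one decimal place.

47.2 hours

Audio total: 216 + 96 = 312 kbps = 0.312 Mbps.
Total bitrate: 5.72 + 0.312 = 6.032 Mbps.
Capacity: 128 GB = 1,024,000 Mb.
Recording time: 1,024,000 / 6.032 = 169,761 s ≈ 47.2 hours.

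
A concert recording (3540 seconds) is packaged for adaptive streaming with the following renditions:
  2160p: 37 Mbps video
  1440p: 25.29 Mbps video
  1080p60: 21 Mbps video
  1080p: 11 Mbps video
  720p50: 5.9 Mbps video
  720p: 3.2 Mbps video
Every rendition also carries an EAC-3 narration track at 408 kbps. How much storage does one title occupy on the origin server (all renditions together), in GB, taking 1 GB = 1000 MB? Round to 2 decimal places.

Audio: 408 kbps = 0.408 Mbps.
Sum of rendition bitrates: (37+0.408) + (25.29+0.408) + (21+0.408) + (11+0.408) + (5.9+0.408) + (3.2+0.408) = 105.838 Mbps.
× 3540 s = 374,667 Mb = 46,833 MB = 46.83 GB.

46.83 GB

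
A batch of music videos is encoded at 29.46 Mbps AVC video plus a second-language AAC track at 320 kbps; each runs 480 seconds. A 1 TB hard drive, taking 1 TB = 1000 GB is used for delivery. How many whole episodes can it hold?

559

Audio: 320 kbps = 0.320 Mbps.
Total bitrate: 29.780 Mbps.
Per item: 29.780 Mbps × 480 s = 14,294 Mb = 1,787 MB.
Capacity: 1 TB = 8,000,000 Mb; 559.66 items → 559 complete.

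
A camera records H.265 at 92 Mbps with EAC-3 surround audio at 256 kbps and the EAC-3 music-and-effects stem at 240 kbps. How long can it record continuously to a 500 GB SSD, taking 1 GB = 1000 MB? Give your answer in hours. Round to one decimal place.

Audio total: 256 + 240 = 496 kbps = 0.496 Mbps.
Total bitrate: 92 + 0.496 = 92.496 Mbps.
Capacity: 500 GB = 4,000,000 Mb.
Recording time: 4,000,000 / 92.496 = 43,245 s ≈ 12.0 hours.

12.0 hours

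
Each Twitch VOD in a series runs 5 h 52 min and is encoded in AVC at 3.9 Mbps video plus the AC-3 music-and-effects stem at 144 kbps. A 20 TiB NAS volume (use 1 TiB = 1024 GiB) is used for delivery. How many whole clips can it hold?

2059

5 h 52 min = 352 min = 21120 s
Audio: 144 kbps = 0.144 Mbps.
Total bitrate: 4.044 Mbps.
Per item: 4.044 Mbps × 21120 s = 85,409 Mb = 10,676 MB.
Capacity: 20 TiB = 175,921,860 Mb; 2059.75 items → 2059 complete.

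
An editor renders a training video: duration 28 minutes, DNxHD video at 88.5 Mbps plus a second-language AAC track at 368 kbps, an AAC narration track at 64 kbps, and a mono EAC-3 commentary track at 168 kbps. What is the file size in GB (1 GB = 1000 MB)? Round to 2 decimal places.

28 min = 1680 s
Audio total: 368 + 64 + 168 = 600 kbps = 0.600 Mbps.
Total bitrate: 88.5 + 0.600 = 89.100 Mbps.
Stream data: 89.100 Mbps × 1680 s = 149688.0 Mb.
149,688 Mb ÷ 8 = 18,711 MB → 18.71 GB.

18.71 GB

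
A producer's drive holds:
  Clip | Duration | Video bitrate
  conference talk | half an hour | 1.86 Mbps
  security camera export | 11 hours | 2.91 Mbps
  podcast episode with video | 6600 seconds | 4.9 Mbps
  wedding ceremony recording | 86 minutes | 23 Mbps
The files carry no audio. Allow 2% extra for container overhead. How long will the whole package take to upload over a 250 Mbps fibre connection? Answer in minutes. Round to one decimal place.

conference talk: 1.860 Mbps × 1800 s × 1.02 = 3415.0 Mb
security camera export: 2.910 Mbps × 39600 s × 1.02 = 117540.7 Mb
podcast episode with video: 4.900 Mbps × 6600 s × 1.02 = 32986.8 Mb
wedding ceremony recording: 23.000 Mbps × 5160 s × 1.02 = 121053.6 Mb
Total: 274996.1 Mb = 34374.5 MB.
At 250 Mbps: 274996.1 / 250 = 1100 s ≈ 18.3 minutes.

18.3 minutes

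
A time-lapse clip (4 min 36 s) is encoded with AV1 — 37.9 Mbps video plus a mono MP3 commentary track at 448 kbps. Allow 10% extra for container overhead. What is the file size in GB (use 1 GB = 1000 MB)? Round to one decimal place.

4 min 36 s = 276 s
Audio: 448 kbps = 0.448 Mbps.
Total bitrate: 37.9 + 0.448 = 38.348 Mbps.
Stream data: 38.348 Mbps × 276 s = 10584.0 Mb.
With 10% container overhead: ×1.10.
11,642 Mb ÷ 8 = 1,455 MB → 1.455 GB.

1.5 GB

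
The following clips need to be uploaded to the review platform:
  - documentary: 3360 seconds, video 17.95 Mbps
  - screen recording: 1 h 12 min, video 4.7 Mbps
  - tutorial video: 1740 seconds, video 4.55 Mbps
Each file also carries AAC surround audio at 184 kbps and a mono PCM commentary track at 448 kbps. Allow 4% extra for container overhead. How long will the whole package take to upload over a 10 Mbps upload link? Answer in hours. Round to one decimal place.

2.7 hours

Audio total: 184 + 448 = 632 kbps = 0.632 Mbps.
documentary: 18.582 Mbps × 3360 s × 1.04 = 64932.9 Mb
screen recording: 5.332 Mbps × 4320 s × 1.04 = 23955.6 Mb
tutorial video: 5.182 Mbps × 1740 s × 1.04 = 9377.3 Mb
Total: 98265.9 Mb = 12283.2 MB.
At 10 Mbps: 98265.9 / 10 = 9827 s ≈ 2.73 hours.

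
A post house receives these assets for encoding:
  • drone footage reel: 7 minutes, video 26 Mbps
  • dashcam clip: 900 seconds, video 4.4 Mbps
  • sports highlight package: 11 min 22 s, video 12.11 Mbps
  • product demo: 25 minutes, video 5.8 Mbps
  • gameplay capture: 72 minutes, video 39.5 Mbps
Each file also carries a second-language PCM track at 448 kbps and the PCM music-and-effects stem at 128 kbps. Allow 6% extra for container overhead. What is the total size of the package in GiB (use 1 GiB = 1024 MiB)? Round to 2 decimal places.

25.54 GiB

Audio total: 448 + 128 = 576 kbps = 0.576 Mbps.
drone footage reel: 26.576 Mbps × 420 s × 1.06 = 11831.6 Mb
dashcam clip: 4.976 Mbps × 900 s × 1.06 = 4747.1 Mb
sports highlight package: 12.686 Mbps × 682 s × 1.06 = 9171.0 Mb
product demo: 6.376 Mbps × 1500 s × 1.06 = 10137.8 Mb
gameplay capture: 40.076 Mbps × 4320 s × 1.06 = 183516.0 Mb
Total: 219403.6 Mb = 27425.4 MB.
= 25.54 GiB.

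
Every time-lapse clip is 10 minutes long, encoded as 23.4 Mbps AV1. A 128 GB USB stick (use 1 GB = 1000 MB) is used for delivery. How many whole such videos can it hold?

72

10 min = 600 s
Per item: 23.400 Mbps × 600 s = 14,040 Mb = 1,755 MB.
Capacity: 128 GB = 1,024,000 Mb; 72.93 items → 72 complete.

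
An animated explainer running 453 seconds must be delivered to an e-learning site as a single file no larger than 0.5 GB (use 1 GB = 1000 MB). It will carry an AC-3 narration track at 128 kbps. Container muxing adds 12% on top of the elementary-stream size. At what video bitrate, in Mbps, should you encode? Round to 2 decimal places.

Budget: 0.5 GB = 4000.0 Mb.
Stream payload after overhead: 4000.0 / 1.12 = 3571.4 Mb.
Total bitrate budget: 3571.4 Mb / 453 s = 7.884 Mbps.
Audio: 128 kbps = 0.128 Mbps.
Video: 7.884 − 0.128 = 7.756 Mbps.

7.76 Mbps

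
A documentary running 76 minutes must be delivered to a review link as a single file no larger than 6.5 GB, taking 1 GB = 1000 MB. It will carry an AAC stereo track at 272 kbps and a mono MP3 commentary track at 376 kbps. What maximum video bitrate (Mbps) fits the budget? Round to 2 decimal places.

10.76 Mbps

Budget: 6.5 GB = 52000.0 Mb.
76 min = 4560 s
Total bitrate budget: 52000.0 Mb / 4560 s = 11.404 Mbps.
Audio total: 272 + 376 = 648 kbps = 0.648 Mbps.
Video: 11.404 − 0.648 = 10.756 Mbps.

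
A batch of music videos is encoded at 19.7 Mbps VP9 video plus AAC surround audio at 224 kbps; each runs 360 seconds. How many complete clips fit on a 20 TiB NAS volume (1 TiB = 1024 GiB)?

24526

Audio: 224 kbps = 0.224 Mbps.
Total bitrate: 19.924 Mbps.
Per item: 19.924 Mbps × 360 s = 7,173 Mb = 896.6 MB.
Capacity: 20 TiB = 175,921,860 Mb; 24526.79 items → 24526 complete.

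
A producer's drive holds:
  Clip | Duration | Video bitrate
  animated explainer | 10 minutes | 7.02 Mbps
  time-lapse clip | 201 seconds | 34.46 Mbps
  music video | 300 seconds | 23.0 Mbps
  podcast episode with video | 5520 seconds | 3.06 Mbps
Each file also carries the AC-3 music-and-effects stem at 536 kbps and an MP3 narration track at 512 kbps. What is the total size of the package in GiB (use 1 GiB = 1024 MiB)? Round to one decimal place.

4.9 GiB

Audio total: 536 + 512 = 1048 kbps = 1.048 Mbps.
animated explainer: 8.068 Mbps × 600 s = 4840.8 Mb
time-lapse clip: 35.508 Mbps × 201 s = 7137.1 Mb
music video: 24.048 Mbps × 300 s = 7214.4 Mb
podcast episode with video: 4.108 Mbps × 5520 s = 22676.2 Mb
Total: 41868.5 Mb = 5233.6 MB.
= 4.874 GiB.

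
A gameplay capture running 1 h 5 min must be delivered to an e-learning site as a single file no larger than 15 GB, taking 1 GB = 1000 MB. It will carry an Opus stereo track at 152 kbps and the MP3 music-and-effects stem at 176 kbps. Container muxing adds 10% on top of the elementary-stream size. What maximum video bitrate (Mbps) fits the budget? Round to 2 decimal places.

Budget: 15 GB = 120000.0 Mb.
Stream payload after overhead: 120000.0 / 1.10 = 109090.9 Mb.
1 h 5 min = 65 min = 3900 s
Total bitrate budget: 109090.9 Mb / 3900 s = 27.972 Mbps.
Audio total: 152 + 176 = 328 kbps = 0.328 Mbps.
Video: 27.972 − 0.328 = 27.644 Mbps.

27.64 Mbps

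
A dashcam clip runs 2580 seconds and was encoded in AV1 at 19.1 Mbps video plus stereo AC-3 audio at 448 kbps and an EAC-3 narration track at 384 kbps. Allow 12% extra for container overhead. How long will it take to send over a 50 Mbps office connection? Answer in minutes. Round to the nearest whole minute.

Audio total: 448 + 384 = 832 kbps = 0.832 Mbps.
Total bitrate: 19.932 Mbps.
File: 19.932 Mbps × 2580 s = 51424.6 Mb.
With 12% container overhead: ×1.12. → 57595.5 Mb.
At 50 Mbps: 57595.5 / 50 = 1151.9 s ≈ 19.2 minutes.

19 minutes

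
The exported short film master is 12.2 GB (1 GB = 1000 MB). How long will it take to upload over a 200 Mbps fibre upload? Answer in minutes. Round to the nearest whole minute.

8 minutes

File: 12.2 GB = 97600.0 Mb.
At 200 Mbps: 97600.0 / 200 = 488.0 s ≈ 8.13 minutes.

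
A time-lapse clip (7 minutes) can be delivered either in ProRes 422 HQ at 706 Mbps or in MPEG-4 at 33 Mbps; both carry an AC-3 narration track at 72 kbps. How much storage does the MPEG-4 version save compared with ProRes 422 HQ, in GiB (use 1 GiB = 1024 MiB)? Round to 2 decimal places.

32.91 GiB

7 min = 420 s
Audio: 72 kbps = 0.072 Mbps.
ProRes 422 HQ: 706.072 Mbps × 420 s = 296550.2 Mb = 34.523 GiB.
MPEG-4: 33.072 Mbps × 420 s = 13890.2 Mb = 1.617 GiB.
Saving: 34.523 − 1.617 = 32.906 GiB.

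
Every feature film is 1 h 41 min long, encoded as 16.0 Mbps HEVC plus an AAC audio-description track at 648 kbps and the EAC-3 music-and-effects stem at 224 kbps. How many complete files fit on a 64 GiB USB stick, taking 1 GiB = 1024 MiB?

5

1 h 41 min = 101 min = 6060 s
Audio total: 648 + 224 = 872 kbps = 0.872 Mbps.
Total bitrate: 16.872 Mbps.
Per item: 16.872 Mbps × 6060 s = 102,244 Mb = 12,781 MB.
Capacity: 64 GiB = 549,756 Mb; 5.38 items → 5 complete.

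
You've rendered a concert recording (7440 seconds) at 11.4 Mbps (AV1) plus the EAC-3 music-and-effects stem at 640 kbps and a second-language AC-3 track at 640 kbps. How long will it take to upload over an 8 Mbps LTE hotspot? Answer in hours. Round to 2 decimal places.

Audio total: 640 + 640 = 1280 kbps = 1.280 Mbps.
Total bitrate: 12.680 Mbps.
File: 12.680 Mbps × 7440 s = 94339.2 Mb.
At 8 Mbps: 94339.2 / 8 = 11792.4 s ≈ 3.28 hours.

3.28 hours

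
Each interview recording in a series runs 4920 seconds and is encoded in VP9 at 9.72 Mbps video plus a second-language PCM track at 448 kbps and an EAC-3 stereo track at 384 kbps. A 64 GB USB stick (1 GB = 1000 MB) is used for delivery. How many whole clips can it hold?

9

Audio total: 448 + 384 = 832 kbps = 0.832 Mbps.
Total bitrate: 10.552 Mbps.
Per item: 10.552 Mbps × 4920 s = 51,916 Mb = 6,489 MB.
Capacity: 64 GB = 512,000 Mb; 9.86 items → 9 complete.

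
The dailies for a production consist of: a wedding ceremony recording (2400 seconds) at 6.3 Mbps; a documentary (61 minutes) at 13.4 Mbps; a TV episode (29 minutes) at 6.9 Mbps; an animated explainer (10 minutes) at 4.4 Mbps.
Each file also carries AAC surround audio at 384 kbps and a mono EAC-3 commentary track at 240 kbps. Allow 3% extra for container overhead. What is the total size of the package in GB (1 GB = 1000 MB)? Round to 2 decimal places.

Audio total: 384 + 240 = 624 kbps = 0.624 Mbps.
wedding ceremony recording: 6.924 Mbps × 2400 s × 1.03 = 17116.1 Mb
documentary: 14.024 Mbps × 3660 s × 1.03 = 52867.7 Mb
TV episode: 7.524 Mbps × 1740 s × 1.03 = 13484.5 Mb
animated explainer: 5.024 Mbps × 600 s × 1.03 = 3104.8 Mb
Total: 86573.1 Mb = 10821.6 MB.
= 10.82 GB.

10.82 GB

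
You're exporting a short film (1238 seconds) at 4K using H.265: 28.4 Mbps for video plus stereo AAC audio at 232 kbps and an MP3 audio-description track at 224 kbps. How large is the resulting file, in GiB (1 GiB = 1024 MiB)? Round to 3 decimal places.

Audio total: 232 + 224 = 456 kbps = 0.456 Mbps.
Total bitrate: 28.4 + 0.456 = 28.856 Mbps.
Stream data: 28.856 Mbps × 1238 s = 35723.7 Mb.
35,724 Mb = 4,465,466,000 bytes ÷ 1,073,741,824 = 4.159 GiB.

4.159 GiB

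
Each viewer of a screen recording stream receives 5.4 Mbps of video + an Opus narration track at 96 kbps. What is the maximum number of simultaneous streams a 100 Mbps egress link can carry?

18

Audio: 96 kbps = 0.096 Mbps.
Per-viewer media rate: 5.496 Mbps.
100 Mbps = 100.0 Mbps; 100.0 / 5.496 = 18.20 → 18 viewers.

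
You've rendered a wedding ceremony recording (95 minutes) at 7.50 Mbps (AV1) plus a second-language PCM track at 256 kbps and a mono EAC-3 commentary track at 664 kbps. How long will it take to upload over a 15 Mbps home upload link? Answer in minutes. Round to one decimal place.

53.3 minutes

95 min = 5700 s
Audio total: 256 + 664 = 920 kbps = 0.920 Mbps.
Total bitrate: 8.420 Mbps.
File: 8.420 Mbps × 5700 s = 47994.0 Mb.
At 15 Mbps: 47994.0 / 15 = 3199.6 s ≈ 53.3 minutes.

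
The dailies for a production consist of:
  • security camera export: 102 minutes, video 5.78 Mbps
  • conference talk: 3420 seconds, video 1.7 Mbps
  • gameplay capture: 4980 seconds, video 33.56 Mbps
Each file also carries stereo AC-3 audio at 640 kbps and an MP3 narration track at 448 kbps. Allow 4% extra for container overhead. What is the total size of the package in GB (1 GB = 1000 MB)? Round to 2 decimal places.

29.13 GB

Audio total: 640 + 448 = 1088 kbps = 1.088 Mbps.
security camera export: 6.868 Mbps × 6120 s × 1.04 = 43713.4 Mb
conference talk: 2.788 Mbps × 3420 s × 1.04 = 9916.4 Mb
gameplay capture: 34.648 Mbps × 4980 s × 1.04 = 179448.9 Mb
Total: 233078.7 Mb = 29134.8 MB.
= 29.13 GB.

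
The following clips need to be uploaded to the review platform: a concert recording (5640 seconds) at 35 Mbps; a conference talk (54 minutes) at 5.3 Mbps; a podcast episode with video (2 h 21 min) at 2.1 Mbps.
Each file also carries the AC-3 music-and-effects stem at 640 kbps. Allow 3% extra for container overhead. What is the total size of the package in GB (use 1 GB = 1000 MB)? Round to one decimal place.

31.3 GB

Audio: 640 kbps = 0.640 Mbps.
concert recording: 35.640 Mbps × 5640 s × 1.03 = 207039.9 Mb
conference talk: 5.940 Mbps × 3240 s × 1.03 = 19823.0 Mb
podcast episode with video: 2.740 Mbps × 8460 s × 1.03 = 23875.8 Mb
Total: 250738.7 Mb = 31342.3 MB.
= 31.34 GB.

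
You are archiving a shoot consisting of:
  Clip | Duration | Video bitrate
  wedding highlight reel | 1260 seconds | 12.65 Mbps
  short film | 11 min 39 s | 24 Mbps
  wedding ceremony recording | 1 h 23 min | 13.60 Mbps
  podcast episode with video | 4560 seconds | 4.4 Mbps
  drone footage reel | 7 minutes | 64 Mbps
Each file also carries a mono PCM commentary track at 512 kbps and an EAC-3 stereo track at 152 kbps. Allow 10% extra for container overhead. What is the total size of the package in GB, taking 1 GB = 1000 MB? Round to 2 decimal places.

Audio total: 512 + 152 = 664 kbps = 0.664 Mbps.
wedding highlight reel: 13.314 Mbps × 1260 s × 1.10 = 18453.2 Mb
short film: 24.664 Mbps × 699 s × 1.10 = 18964.1 Mb
wedding ceremony recording: 14.264 Mbps × 4980 s × 1.10 = 78138.2 Mb
podcast episode with video: 5.064 Mbps × 4560 s × 1.10 = 25401.0 Mb
drone footage reel: 64.664 Mbps × 420 s × 1.10 = 29874.8 Mb
Total: 170831.3 Mb = 21353.9 MB.
= 21.35 GB.

21.35 GB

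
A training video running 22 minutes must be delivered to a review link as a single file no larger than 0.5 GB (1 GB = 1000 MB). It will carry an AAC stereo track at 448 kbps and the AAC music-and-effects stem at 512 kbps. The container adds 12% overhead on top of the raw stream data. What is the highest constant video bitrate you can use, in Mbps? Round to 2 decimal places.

1.75 Mbps

Budget: 0.5 GB = 4000.0 Mb.
Stream payload after overhead: 4000.0 / 1.12 = 3571.4 Mb.
22 min = 1320 s
Total bitrate budget: 3571.4 Mb / 1320 s = 2.706 Mbps.
Audio total: 448 + 512 = 960 kbps = 0.960 Mbps.
Video: 2.706 − 0.960 = 1.746 Mbps.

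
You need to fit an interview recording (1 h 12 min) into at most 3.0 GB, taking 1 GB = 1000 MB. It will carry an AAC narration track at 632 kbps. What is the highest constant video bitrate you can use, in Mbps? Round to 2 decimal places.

4.92 Mbps

Budget: 3.0 GB = 24000.0 Mb.
1 h 12 min = 72 min = 4320 s
Total bitrate budget: 24000.0 Mb / 4320 s = 5.556 Mbps.
Audio: 632 kbps = 0.632 Mbps.
Video: 5.556 − 0.632 = 4.924 Mbps.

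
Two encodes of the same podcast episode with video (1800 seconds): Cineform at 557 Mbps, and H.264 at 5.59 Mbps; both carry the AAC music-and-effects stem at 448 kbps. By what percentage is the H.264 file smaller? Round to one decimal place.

Audio: 448 kbps = 0.448 Mbps.
Cineform: 557.448 Mbps × 1800 s = 1003406.4 Mb = 125.426 GB.
H.264: 6.038 Mbps × 1800 s = 10868.4 Mb = 1.359 GB.
Reduction: (1 − 1.359/125.426) × 100 = 98.92%.

98.9%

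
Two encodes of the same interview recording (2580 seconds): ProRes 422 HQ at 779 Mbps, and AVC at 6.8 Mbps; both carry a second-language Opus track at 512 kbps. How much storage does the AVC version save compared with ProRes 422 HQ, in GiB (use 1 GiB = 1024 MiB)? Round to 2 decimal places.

231.93 GiB

Audio: 512 kbps = 0.512 Mbps.
ProRes 422 HQ: 779.512 Mbps × 2580 s = 2011141.0 Mb = 234.128 GiB.
AVC: 7.312 Mbps × 2580 s = 18865.0 Mb = 2.196 GiB.
Saving: 234.128 − 2.196 = 231.931 GiB.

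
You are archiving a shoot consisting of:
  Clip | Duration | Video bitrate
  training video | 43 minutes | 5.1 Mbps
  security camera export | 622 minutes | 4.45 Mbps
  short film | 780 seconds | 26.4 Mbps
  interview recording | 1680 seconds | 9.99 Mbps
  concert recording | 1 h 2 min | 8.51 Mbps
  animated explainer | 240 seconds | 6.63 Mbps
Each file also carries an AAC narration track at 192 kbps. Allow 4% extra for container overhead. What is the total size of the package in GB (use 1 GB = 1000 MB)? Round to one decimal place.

Audio: 192 kbps = 0.192 Mbps.
training video: 5.292 Mbps × 2580 s × 1.04 = 14199.5 Mb
security camera export: 4.642 Mbps × 37320 s × 1.04 = 180169.0 Mb
short film: 26.592 Mbps × 780 s × 1.04 = 21571.4 Mb
interview recording: 10.182 Mbps × 1680 s × 1.04 = 17790.0 Mb
concert recording: 8.702 Mbps × 3720 s × 1.04 = 33666.3 Mb
animated explainer: 6.822 Mbps × 240 s × 1.04 = 1702.8 Mb
Total: 269099.0 Mb = 33637.4 MB.
= 33.64 GB.

33.6 GB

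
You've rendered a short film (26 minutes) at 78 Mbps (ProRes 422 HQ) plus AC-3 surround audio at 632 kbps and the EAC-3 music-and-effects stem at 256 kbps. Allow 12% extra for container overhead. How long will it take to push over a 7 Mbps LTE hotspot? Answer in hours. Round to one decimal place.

26 min = 1560 s
Audio total: 632 + 256 = 888 kbps = 0.888 Mbps.
Total bitrate: 78.888 Mbps.
File: 78.888 Mbps × 1560 s = 123065.3 Mb.
With 12% container overhead: ×1.12. → 137833.1 Mb.
At 7 Mbps: 137833.1 / 7 = 19690.4 s ≈ 5.47 hours.

5.5 hours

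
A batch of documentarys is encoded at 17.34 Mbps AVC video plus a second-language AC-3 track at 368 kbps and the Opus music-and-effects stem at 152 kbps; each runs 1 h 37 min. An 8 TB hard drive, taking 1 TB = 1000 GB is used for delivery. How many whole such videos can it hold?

615

1 h 37 min = 97 min = 5820 s
Audio total: 368 + 152 = 520 kbps = 0.520 Mbps.
Total bitrate: 17.860 Mbps.
Per item: 17.860 Mbps × 5820 s = 103,945 Mb = 12,993 MB.
Capacity: 8 TB = 64,000,000 Mb; 615.71 items → 615 complete.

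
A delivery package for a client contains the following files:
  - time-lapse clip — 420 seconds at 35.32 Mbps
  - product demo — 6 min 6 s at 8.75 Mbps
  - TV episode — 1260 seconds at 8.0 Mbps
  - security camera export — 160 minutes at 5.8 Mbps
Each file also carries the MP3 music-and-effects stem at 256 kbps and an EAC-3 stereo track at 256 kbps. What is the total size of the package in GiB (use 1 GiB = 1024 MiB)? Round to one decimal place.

Audio total: 256 + 256 = 512 kbps = 0.512 Mbps.
time-lapse clip: 35.832 Mbps × 420 s = 15049.4 Mb
product demo: 9.262 Mbps × 366 s = 3389.9 Mb
TV episode: 8.512 Mbps × 1260 s = 10725.1 Mb
security camera export: 6.312 Mbps × 9600 s = 60595.2 Mb
Total: 89759.7 Mb = 11220.0 MB.
= 10.45 GiB.

10.4 GiB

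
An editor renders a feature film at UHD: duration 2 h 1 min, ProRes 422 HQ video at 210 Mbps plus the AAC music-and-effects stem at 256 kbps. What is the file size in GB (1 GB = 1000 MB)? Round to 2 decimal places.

190.81 GB

2 h 1 min = 121 min = 7260 s
Audio: 256 kbps = 0.256 Mbps.
Total bitrate: 210 + 0.256 = 210.256 Mbps.
Stream data: 210.256 Mbps × 7260 s = 1526458.6 Mb.
1,526,459 Mb ÷ 8 = 190,807 MB → 190.8 GB.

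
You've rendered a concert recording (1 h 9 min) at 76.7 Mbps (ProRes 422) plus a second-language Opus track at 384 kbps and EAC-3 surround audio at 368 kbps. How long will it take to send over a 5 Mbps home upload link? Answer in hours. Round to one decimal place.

1 h 9 min = 69 min = 4140 s
Audio total: 384 + 368 = 752 kbps = 0.752 Mbps.
Total bitrate: 77.452 Mbps.
File: 77.452 Mbps × 4140 s = 320651.3 Mb.
At 5 Mbps: 320651.3 / 5 = 64130.3 s ≈ 17.8 hours.

17.8 hours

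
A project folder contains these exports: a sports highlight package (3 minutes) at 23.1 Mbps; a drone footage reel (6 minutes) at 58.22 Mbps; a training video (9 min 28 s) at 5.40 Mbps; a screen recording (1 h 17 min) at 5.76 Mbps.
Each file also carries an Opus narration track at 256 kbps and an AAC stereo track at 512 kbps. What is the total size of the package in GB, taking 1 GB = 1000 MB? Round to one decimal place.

7.4 GB

Audio total: 256 + 512 = 768 kbps = 0.768 Mbps.
sports highlight package: 23.868 Mbps × 180 s = 4296.2 Mb
drone footage reel: 58.988 Mbps × 360 s = 21235.7 Mb
training video: 6.168 Mbps × 568 s = 3503.4 Mb
screen recording: 6.528 Mbps × 4620 s = 30159.4 Mb
Total: 59194.7 Mb = 7399.3 MB.
= 7.399 GB.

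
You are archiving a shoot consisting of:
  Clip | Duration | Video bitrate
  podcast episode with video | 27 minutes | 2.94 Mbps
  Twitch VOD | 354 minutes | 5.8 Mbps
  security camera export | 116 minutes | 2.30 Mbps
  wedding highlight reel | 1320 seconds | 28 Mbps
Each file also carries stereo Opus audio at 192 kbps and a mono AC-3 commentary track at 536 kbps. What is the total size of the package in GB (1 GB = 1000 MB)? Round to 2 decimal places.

Audio total: 192 + 536 = 728 kbps = 0.728 Mbps.
podcast episode with video: 3.668 Mbps × 1620 s = 5942.2 Mb
Twitch VOD: 6.528 Mbps × 21240 s = 138654.7 Mb
security camera export: 3.028 Mbps × 6960 s = 21074.9 Mb
wedding highlight reel: 28.728 Mbps × 1320 s = 37921.0 Mb
Total: 203592.7 Mb = 25449.1 MB.
= 25.45 GB.

25.45 GB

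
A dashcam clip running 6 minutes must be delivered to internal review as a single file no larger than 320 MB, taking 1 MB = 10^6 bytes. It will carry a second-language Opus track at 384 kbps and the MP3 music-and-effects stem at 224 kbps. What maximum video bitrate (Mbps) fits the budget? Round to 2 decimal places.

6.50 Mbps

Budget: 320 MB = 2560.0 Mb.
6 min = 360 s
Total bitrate budget: 2560.0 Mb / 360 s = 7.111 Mbps.
Audio total: 384 + 224 = 608 kbps = 0.608 Mbps.
Video: 7.111 − 0.608 = 6.503 Mbps.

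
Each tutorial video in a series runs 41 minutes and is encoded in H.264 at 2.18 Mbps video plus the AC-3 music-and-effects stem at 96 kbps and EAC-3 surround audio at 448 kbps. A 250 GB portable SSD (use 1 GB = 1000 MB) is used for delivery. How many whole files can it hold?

298

41 min = 2460 s
Audio total: 96 + 448 = 544 kbps = 0.544 Mbps.
Total bitrate: 2.724 Mbps.
Per item: 2.724 Mbps × 2460 s = 6,701 Mb = 837.6 MB.
Capacity: 250 GB = 2,000,000 Mb; 298.46 items → 298 complete.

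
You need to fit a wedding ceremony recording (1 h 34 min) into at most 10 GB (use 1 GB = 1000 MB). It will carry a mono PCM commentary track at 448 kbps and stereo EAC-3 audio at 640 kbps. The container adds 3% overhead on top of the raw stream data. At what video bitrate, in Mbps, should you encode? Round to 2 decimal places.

Budget: 10 GB = 80000.0 Mb.
Stream payload after overhead: 80000.0 / 1.03 = 77669.9 Mb.
1 h 34 min = 94 min = 5640 s
Total bitrate budget: 77669.9 Mb / 5640 s = 13.771 Mbps.
Audio total: 448 + 640 = 1088 kbps = 1.088 Mbps.
Video: 13.771 − 1.088 = 12.683 Mbps.

12.68 Mbps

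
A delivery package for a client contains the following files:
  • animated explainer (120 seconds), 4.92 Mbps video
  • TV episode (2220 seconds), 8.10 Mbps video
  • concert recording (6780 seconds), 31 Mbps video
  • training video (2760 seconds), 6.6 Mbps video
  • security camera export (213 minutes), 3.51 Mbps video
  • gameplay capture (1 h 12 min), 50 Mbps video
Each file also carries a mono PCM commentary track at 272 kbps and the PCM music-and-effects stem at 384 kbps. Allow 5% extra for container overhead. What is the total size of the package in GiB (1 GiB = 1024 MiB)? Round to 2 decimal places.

Audio total: 272 + 384 = 656 kbps = 0.656 Mbps.
animated explainer: 5.576 Mbps × 120 s × 1.05 = 702.6 Mb
TV episode: 8.756 Mbps × 2220 s × 1.05 = 20410.2 Mb
concert recording: 31.656 Mbps × 6780 s × 1.05 = 225359.1 Mb
training video: 7.256 Mbps × 2760 s × 1.05 = 21027.9 Mb
security camera export: 4.166 Mbps × 12780 s × 1.05 = 55903.6 Mb
gameplay capture: 50.656 Mbps × 4320 s × 1.05 = 229775.6 Mb
Total: 553178.9 Mb = 69147.4 MB.
= 64.40 GiB.

64.40 GiB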